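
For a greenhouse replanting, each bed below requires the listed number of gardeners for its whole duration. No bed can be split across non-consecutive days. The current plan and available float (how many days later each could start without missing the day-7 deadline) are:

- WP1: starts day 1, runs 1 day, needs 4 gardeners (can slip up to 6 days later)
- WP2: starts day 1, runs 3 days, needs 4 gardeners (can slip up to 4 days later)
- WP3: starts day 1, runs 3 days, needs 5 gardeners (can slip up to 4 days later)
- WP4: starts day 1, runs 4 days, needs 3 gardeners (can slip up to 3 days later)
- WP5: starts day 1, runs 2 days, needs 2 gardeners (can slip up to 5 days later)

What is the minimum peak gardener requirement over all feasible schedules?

7

Early-start (WP1@1, WP2@1, WP3@1, WP4@1, WP5@1) gives peak 18: d1:18  d2:14  d3:12  d4:3  d5:0  d6:0  d7:0.
Shift WP2→2, WP3→5, WP5→5.
Schedule WP1@1, WP2@2, WP3@5, WP4@1, WP5@5: d1:7  d2:7  d3:7  d4:7  d5:7  d6:7  d7:5 — peak 7.
Total gardener-days = 47 over 7 days ⇒ peak ≥ ⌈47/7⌉ = 7, so 7 is optimal.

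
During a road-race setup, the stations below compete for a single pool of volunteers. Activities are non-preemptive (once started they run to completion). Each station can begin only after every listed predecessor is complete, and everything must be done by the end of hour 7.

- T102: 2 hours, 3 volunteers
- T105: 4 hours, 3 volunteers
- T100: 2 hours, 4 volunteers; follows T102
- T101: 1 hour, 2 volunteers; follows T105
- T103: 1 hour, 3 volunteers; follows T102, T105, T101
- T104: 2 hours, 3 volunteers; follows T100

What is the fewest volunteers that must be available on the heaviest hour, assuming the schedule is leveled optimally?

Schedule T102@1, T105@1, T100@3, T101@5, T103@6, T104@5: h1:6  h2:6  h3:7  h4:7  h5:5  h6:6  h7:0 — peak 7.
No arrangement of the 16 feasible schedules does better.

7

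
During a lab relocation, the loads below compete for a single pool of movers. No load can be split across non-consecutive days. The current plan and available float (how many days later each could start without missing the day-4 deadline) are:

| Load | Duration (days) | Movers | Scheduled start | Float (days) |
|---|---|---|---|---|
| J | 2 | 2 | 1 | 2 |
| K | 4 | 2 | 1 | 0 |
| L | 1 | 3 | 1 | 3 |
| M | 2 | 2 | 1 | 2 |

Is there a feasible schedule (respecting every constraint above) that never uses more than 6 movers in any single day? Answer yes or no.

Schedule J@1, K@1, L@3, M@1: d1:6  d2:6  d3:5  d4:2 — peak 6 ≤ 6.

yes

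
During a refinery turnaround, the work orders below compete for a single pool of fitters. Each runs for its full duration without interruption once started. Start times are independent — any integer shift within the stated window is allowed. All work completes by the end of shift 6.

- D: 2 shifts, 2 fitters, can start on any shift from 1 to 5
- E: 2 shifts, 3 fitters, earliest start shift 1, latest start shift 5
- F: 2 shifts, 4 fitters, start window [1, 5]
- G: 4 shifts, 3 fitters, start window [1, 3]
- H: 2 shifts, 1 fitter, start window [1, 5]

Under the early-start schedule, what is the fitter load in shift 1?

13

At early start, shift 1 has: D, E, F, G, H.
Demand: 2 + 3 + 4 + 3 + 1 = 13.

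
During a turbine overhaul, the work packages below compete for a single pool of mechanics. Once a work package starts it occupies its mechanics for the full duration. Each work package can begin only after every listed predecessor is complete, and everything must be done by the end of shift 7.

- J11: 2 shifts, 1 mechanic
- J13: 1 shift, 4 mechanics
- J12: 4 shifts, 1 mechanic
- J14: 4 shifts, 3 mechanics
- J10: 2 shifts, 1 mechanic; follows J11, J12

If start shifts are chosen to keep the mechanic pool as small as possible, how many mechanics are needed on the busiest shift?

4

Early-start (J11@1, J13@1, J12@1, J14@1, J10@5) gives peak 9: s1:9  s2:5  s3:4  s4:4  s5:1  s6:1  s7:0.
Shift J13→7, J14→3.
Schedule J11@1, J13@7, J12@1, J14@3, J10@5: s1:2  s2:2  s3:4  s4:4  s5:4  s6:4  s7:4 — peak 4.
Total mechanic-shifts = 24 over 7 shifts ⇒ peak ≥ ⌈24/7⌉ = 4, so 4 is optimal.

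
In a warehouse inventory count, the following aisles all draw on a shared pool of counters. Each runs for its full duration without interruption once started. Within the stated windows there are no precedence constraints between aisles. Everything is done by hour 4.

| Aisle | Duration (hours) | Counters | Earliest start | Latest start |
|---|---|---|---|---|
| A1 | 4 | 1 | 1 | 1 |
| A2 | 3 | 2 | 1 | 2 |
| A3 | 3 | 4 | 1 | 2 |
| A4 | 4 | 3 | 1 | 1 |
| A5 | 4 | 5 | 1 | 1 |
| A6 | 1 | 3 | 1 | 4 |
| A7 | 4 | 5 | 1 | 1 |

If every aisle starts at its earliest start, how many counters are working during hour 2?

20

At early start, hour 2 has: A1, A2, A3, A4, A5, A7.
Demand: 1 + 2 + 4 + 3 + 5 + 5 = 20.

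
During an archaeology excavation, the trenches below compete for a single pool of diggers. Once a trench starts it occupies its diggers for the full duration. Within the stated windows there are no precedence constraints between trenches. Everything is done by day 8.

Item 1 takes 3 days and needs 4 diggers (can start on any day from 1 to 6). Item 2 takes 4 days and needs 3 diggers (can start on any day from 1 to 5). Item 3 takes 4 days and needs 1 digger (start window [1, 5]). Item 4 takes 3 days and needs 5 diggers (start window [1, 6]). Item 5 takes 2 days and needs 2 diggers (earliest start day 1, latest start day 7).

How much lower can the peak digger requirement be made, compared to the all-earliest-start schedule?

8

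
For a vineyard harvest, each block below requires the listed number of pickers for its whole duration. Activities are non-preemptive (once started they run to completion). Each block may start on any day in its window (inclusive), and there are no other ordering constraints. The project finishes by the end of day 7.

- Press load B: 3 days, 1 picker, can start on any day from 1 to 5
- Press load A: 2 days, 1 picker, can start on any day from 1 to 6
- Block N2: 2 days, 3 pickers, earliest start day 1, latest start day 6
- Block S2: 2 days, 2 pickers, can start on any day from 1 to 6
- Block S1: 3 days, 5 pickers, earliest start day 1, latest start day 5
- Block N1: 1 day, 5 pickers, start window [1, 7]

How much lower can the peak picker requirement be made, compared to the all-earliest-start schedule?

Early-start peak: d1:17  d2:12  d3:6  d4:0  d5:0  d6:0  d7:0 ⇒ 17.
Leveled (Press load B@1, Press load A@3, Block N2@1, Block S2@1, Block S1@4, Block N1@7): d1:6  d2:6  d3:2  d4:6  d5:5  d6:5  d7:5 ⇒ 6.
Reduction 17 − 6 = 11.

11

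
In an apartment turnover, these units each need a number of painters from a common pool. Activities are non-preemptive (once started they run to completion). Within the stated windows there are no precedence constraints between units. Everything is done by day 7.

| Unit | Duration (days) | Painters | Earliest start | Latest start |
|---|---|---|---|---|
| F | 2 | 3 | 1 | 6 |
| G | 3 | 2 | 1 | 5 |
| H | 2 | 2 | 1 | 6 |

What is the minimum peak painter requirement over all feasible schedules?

3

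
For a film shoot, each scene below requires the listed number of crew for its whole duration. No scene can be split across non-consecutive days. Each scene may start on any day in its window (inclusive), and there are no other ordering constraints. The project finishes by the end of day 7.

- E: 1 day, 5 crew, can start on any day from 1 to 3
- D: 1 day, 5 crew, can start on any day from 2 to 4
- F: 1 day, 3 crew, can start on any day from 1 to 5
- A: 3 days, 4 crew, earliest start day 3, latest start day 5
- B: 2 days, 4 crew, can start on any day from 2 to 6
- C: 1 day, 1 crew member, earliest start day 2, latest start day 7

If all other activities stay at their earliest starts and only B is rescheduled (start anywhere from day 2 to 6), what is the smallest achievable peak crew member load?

B@2: d1:8  d2:10  d3:8  d4:4  d5:4  d6:0  d7:0 → peak 10
B@3: d1:8  d2:6  d3:8  d4:8  d5:4  d6:0  d7:0 → peak 8
B@4: d1:8  d2:6  d3:4  d4:8  d5:8  d6:0  d7:0 → peak 8
B@5: d1:8  d2:6  d3:4  d4:4  d5:8  d6:4  d7:0 → peak 8
B@6: d1:8  d2:6  d3:4  d4:4  d5:4  d6:4  d7:4 → peak 8
Best is B@3, peak 8.

8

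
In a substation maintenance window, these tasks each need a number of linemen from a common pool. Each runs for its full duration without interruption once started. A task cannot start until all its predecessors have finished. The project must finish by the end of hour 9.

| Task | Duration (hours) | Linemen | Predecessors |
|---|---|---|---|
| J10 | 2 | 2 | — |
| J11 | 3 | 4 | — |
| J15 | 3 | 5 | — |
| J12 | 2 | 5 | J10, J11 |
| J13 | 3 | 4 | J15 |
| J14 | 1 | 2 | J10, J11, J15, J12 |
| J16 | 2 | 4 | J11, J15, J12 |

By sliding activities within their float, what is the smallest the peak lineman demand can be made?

9

Early-start (J10@1, J11@1, J15@1, J12@4, J13@4, J14@6, J16@6) gives peak 11: h1:11  h2:11  h3:9  h4:9  h5:9  h6:10  h7:4  h8:0  h9:0.
Shift J15→3, J12→6, J13→6, J14→9, J16→8.
Schedule J10@1, J11@1, J15@3, J12@6, J13@6, J14@9, J16@8: h1:6  h2:6  h3:9  h4:5  h5:5  h6:9  h7:9  h8:8  h9:6 — peak 9.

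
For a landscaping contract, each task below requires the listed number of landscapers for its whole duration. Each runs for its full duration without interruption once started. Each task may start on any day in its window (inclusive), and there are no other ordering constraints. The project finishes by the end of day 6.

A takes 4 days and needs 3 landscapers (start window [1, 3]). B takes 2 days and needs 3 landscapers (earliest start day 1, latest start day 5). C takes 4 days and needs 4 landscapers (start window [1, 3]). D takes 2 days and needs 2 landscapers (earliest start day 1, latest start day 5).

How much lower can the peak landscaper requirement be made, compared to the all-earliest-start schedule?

5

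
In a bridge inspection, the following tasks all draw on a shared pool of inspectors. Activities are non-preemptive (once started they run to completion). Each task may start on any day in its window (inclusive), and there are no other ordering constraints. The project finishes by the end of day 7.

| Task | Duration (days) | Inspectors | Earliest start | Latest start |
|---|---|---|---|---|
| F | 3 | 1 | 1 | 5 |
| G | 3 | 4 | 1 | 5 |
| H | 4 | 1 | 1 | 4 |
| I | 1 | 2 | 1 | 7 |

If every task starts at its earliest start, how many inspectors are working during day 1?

8

At early start, day 1 has: F, G, H, I.
Demand: 1 + 4 + 1 + 2 = 8.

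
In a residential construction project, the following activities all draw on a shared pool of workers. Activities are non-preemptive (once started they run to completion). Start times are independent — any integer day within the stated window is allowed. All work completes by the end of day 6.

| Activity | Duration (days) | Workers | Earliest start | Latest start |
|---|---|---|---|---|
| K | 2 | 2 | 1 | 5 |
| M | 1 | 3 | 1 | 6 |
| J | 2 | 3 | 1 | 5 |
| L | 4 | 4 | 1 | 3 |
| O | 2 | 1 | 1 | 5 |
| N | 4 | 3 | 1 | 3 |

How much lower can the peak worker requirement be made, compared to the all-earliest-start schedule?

8

Early-start peak: d1:16  d2:13  d3:7  d4:7  d5:0  d6:0 ⇒ 16.
Leveled (K@1, M@1, J@1, L@3, O@2, N@3): d1:8  d2:6  d3:8  d4:7  d5:7  d6:7 ⇒ 8.
Reduction 16 − 8 = 8.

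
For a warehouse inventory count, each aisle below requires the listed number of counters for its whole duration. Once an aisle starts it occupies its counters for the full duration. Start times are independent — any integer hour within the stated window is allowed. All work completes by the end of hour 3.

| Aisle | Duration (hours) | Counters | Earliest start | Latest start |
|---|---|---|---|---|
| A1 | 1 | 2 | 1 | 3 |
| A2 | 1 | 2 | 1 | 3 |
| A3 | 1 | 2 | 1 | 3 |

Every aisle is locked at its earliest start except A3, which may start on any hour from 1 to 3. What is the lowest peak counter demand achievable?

A3@1: h1:6  h2:0  h3:0 → peak 6
A3@2: h1:4  h2:2  h3:0 → peak 4
A3@3: h1:4  h2:0  h3:2 → peak 4
Best is A3@2, peak 4.

4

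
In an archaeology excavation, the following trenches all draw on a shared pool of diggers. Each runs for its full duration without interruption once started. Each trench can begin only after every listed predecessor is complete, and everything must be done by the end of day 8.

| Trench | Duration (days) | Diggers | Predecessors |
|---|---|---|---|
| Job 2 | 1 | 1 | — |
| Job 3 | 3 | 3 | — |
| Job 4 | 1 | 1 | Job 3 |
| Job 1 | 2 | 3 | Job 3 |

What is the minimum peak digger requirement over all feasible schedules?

Early-start (Job 2@1, Job 3@1, Job 4@4, Job 1@4) gives peak 4: d1:4  d2:3  d3:3  d4:4  d5:3  d6:0  d7:0  d8:0.
Shift Job 3→2, Job 4→5, Job 1→6.
Schedule Job 2@1, Job 3@2, Job 4@5, Job 1@6: d1:1  d2:3  d3:3  d4:3  d5:1  d6:3  d7:3  d8:0 — peak 3.
Total digger-days = 17 over 8 days ⇒ peak ≥ ⌈17/8⌉ = 3, so 3 is optimal.

3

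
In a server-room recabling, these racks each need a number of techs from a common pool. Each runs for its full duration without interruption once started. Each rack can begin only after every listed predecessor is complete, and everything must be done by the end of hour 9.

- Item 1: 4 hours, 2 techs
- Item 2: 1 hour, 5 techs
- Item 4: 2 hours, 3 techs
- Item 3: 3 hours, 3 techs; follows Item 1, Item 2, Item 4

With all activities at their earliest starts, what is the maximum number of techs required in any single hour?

Early-start schedule: Item 1@1, Item 2@1, Item 4@1, Item 3@5.
Load per hour: hour 1: 10, hour 2: 5, hour 3: 2, hour 4: 2, hour 5: 3, hour 6: 3, hour 7: 3, hour 8: 0, hour 9: 0.
Peak is 10.

10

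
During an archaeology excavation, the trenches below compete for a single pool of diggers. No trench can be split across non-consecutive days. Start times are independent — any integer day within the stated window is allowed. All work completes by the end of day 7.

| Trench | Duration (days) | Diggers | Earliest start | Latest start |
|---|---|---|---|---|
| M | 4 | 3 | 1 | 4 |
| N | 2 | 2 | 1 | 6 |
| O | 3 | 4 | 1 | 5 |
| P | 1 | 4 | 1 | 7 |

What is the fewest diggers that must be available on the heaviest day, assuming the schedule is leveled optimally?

Early-start (M@1, N@1, O@1, P@1) gives peak 13: d1:13  d2:9  d3:7  d4:3  d5:0  d6:0  d7:0.
Shift O→3, P→6.
Schedule M@1, N@1, O@3, P@6: d1:5  d2:5  d3:7  d4:7  d5:4  d6:4  d7:0 — peak 7.

7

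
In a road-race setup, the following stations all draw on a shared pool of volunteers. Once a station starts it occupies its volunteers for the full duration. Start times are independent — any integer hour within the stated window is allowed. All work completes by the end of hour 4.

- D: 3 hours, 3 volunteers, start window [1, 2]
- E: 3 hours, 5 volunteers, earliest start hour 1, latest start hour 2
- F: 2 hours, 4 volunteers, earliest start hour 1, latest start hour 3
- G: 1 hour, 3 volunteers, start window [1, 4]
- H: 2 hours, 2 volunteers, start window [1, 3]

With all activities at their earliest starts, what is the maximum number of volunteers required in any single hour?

17

Early-start schedule: D@1, E@1, F@1, G@1, H@1.
Load per hour: hour 1: 17, hour 2: 14, hour 3: 8, hour 4: 0.
Peak is 17.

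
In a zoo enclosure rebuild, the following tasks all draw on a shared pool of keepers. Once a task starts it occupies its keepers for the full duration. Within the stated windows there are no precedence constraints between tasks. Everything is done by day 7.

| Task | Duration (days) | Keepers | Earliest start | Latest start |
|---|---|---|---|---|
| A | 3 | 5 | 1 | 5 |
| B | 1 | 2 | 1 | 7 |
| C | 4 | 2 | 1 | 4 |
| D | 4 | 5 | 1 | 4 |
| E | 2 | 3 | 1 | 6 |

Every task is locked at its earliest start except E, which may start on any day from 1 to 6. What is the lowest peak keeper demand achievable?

14

E@1: d1:17  d2:15  d3:12  d4:7  d5:0  d6:0  d7:0 → peak 17
E@2: d1:14  d2:15  d3:15  d4:7  d5:0  d6:0  d7:0 → peak 15
E@3: d1:14  d2:12  d3:15  d4:10  d5:0  d6:0  d7:0 → peak 15
E@4: d1:14  d2:12  d3:12  d4:10  d5:3  d6:0  d7:0 → peak 14
E@5: d1:14  d2:12  d3:12  d4:7  d5:3  d6:3  d7:0 → peak 14
E@6: d1:14  d2:12  d3:12  d4:7  d5:0  d6:3  d7:3 → peak 14
Best is E@4, peak 14.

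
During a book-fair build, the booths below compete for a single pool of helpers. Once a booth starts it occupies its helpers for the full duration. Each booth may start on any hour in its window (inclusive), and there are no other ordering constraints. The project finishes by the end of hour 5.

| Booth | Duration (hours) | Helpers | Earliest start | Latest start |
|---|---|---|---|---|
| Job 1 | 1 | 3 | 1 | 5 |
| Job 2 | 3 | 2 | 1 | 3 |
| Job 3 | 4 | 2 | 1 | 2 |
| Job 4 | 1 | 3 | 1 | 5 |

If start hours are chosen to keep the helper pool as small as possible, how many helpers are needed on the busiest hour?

5

Early-start (Job 1@1, Job 2@1, Job 3@1, Job 4@1) gives peak 10: h1:10  h2:4  h3:4  h4:2  h5:0.
Shift Job 3→2, Job 4→4.
Schedule Job 1@1, Job 2@1, Job 3@2, Job 4@4: h1:5  h2:4  h3:4  h4:5  h5:2 — peak 5.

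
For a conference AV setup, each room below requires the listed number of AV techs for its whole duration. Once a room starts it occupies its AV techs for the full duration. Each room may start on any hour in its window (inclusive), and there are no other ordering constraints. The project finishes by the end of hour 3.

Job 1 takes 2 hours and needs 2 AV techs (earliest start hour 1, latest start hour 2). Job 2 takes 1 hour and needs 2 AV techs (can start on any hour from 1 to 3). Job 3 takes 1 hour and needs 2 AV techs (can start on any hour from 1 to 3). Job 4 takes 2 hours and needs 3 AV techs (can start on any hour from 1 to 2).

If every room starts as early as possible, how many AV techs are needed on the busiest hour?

9

Early-start schedule: Job 1@1, Job 2@1, Job 3@1, Job 4@1.
Load per hour: hour 1: 9, hour 2: 5, hour 3: 0.
Peak is 9.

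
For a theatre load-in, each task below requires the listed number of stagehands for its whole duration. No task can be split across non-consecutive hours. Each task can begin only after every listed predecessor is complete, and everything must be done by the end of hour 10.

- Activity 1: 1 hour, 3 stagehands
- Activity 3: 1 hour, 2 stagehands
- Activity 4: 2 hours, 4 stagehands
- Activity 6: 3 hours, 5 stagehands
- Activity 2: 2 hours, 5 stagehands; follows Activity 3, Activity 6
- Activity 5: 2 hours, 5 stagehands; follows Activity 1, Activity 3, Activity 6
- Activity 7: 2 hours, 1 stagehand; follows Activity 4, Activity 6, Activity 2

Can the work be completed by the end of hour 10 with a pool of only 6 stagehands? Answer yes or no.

Schedule Activity 1@1, Activity 3@1, Activity 4@2, Activity 6@4, Activity 2@7, Activity 5@9, Activity 7@9: h1:5  h2:4  h3:4  h4:5  h5:5  h6:5  h7:5  h8:5  h9:6  h10:6 — peak 6 ≤ 6.

yes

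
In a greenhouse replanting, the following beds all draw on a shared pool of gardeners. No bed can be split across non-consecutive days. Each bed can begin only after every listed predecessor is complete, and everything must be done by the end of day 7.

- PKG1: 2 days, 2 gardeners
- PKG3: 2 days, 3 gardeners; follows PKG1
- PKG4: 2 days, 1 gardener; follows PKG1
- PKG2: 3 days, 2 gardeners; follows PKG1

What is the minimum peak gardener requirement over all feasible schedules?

Early-start (PKG1@1, PKG3@3, PKG4@3, PKG2@3) gives peak 6: d1:2  d2:2  d3:6  d4:6  d5:2  d6:0  d7:0.
Shift PKG4→5, PKG2→5.
Schedule PKG1@1, PKG3@3, PKG4@5, PKG2@5: d1:2  d2:2  d3:3  d4:3  d5:3  d6:3  d7:2 — peak 3.
Total gardener-days = 18 over 7 days ⇒ peak ≥ ⌈18/7⌉ = 3, so 3 is optimal.

3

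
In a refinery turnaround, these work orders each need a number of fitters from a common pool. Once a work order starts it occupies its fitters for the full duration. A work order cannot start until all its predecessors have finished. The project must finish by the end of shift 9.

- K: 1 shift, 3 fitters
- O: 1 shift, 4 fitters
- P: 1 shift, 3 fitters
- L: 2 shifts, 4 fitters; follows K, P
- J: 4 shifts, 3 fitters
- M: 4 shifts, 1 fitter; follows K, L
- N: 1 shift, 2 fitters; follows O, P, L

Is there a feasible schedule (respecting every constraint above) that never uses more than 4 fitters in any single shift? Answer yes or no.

no

The minimum achievable peak is 5; 4 < 5, so no feasible schedule stays within the cap.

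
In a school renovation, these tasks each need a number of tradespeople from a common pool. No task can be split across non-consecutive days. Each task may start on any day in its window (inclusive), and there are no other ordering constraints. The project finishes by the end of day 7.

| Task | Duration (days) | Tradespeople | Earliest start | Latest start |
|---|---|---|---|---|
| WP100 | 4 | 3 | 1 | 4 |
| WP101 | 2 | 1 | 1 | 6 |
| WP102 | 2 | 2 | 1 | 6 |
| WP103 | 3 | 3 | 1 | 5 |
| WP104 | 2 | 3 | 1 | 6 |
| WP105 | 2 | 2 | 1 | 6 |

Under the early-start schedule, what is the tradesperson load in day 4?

At early start, day 4 has: WP100.
Demand: 3 = 3.

3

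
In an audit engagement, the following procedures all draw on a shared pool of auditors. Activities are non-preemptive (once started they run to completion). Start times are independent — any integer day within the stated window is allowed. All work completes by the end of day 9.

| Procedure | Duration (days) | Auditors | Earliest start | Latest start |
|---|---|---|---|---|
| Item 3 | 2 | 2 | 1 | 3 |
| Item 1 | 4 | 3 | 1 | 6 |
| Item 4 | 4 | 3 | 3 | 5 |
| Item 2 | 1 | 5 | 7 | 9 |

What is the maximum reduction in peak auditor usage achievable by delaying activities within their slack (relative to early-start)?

1

Early-start peak: d1:5  d2:5  d3:6  d4:6  d5:3  d6:3  d7:5  d8:0  d9:0 ⇒ 6.
Leveled (Item 3@1, Item 1@1, Item 4@5, Item 2@9): d1:5  d2:5  d3:3  d4:3  d5:3  d6:3  d7:3  d8:3  d9:5 ⇒ 5.
Reduction 6 − 5 = 1.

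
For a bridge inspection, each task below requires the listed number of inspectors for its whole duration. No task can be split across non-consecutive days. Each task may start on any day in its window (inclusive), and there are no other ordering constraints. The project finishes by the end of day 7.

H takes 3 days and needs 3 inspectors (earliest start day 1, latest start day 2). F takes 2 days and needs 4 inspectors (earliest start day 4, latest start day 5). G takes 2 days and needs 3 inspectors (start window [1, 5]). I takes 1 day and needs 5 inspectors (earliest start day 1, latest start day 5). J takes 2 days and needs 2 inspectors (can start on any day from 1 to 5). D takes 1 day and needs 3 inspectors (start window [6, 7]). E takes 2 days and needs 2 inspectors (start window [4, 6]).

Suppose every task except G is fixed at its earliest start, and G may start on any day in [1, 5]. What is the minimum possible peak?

G@1: d1:13  d2:8  d3:3  d4:6  d5:6  d6:3  d7:0 → peak 13
G@2: d1:10  d2:8  d3:6  d4:6  d5:6  d6:3  d7:0 → peak 10
G@3: d1:10  d2:5  d3:6  d4:9  d5:6  d6:3  d7:0 → peak 10
G@4: d1:10  d2:5  d3:3  d4:9  d5:9  d6:3  d7:0 → peak 10
G@5: d1:10  d2:5  d3:3  d4:6  d5:9  d6:6  d7:0 → peak 10
Best is G@2, peak 10.

10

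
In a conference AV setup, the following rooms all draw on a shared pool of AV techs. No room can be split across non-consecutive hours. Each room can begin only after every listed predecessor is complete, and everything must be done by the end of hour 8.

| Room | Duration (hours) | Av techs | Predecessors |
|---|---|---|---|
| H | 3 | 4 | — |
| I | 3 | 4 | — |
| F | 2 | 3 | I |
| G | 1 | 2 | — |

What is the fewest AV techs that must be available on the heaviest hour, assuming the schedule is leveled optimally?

5

Early-start (H@1, I@1, F@4, G@1) gives peak 10: h1:10  h2:8  h3:8  h4:3  h5:3  h6:0  h7:0  h8:0.
Shift I→4, F→7, G→7.
Schedule H@1, I@4, F@7, G@7: h1:4  h2:4  h3:4  h4:4  h5:4  h6:4  h7:5  h8:3 — peak 5.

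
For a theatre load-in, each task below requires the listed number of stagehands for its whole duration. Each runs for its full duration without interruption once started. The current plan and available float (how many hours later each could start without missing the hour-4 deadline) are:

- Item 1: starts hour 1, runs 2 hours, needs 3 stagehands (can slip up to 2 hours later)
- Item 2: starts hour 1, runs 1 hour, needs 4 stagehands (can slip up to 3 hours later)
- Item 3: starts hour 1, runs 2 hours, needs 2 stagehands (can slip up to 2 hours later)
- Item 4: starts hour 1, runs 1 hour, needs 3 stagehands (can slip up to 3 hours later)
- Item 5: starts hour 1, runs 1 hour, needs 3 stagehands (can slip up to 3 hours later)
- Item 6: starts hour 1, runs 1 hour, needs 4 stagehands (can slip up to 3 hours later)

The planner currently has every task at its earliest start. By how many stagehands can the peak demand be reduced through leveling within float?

13

Early-start peak: h1:19  h2:5  h3:0  h4:0 ⇒ 19.
Leveled (Item 1@1, Item 2@3, Item 3@3, Item 4@1, Item 5@2, Item 6@4): h1:6  h2:6  h3:6  h4:6 ⇒ 6.
Reduction 19 − 6 = 13.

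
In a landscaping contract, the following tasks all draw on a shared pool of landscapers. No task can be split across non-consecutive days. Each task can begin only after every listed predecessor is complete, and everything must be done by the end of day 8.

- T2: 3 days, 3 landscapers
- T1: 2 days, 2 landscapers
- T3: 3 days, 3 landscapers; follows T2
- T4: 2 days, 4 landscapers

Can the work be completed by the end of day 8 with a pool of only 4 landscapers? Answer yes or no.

no

The minimum achievable peak is 5; 4 < 5, so no feasible schedule stays within the cap.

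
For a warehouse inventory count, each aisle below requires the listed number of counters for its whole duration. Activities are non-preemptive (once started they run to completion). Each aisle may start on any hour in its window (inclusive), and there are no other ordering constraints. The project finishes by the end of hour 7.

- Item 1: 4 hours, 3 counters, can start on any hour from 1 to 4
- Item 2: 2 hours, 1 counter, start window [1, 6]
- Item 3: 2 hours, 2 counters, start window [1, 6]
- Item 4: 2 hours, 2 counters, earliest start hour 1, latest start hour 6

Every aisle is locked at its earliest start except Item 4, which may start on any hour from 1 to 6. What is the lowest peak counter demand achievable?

6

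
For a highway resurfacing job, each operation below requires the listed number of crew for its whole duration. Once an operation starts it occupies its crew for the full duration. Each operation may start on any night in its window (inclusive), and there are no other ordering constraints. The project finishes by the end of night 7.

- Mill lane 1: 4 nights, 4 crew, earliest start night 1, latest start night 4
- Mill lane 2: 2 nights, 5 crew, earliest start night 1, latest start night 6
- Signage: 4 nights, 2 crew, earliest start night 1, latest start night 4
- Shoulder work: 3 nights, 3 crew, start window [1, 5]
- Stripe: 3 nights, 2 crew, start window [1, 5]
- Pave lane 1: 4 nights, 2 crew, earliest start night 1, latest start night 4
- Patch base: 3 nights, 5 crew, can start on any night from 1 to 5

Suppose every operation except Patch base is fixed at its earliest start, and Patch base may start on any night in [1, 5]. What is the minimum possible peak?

Patch base@1: n1:23  n2:23  n3:18  n4:8  n5:0  n6:0  n7:0 → peak 23
Patch base@2: n1:18  n2:23  n3:18  n4:13  n5:0  n6:0  n7:0 → peak 23
Patch base@3: n1:18  n2:18  n3:18  n4:13  n5:5  n6:0  n7:0 → peak 18
Patch base@4: n1:18  n2:18  n3:13  n4:13  n5:5  n6:5  n7:0 → peak 18
Patch base@5: n1:18  n2:18  n3:13  n4:8  n5:5  n6:5  n7:5 → peak 18
Best is Patch base@3, peak 18.

18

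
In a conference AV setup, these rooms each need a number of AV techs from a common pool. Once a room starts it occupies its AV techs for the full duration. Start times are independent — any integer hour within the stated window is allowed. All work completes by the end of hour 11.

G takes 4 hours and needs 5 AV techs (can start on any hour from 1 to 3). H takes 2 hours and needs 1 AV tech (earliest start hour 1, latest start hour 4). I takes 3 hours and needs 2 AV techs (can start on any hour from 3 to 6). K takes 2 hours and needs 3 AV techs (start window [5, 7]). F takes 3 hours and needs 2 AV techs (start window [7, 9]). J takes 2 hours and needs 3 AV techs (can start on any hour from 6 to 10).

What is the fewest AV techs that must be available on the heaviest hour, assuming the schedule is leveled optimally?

6

Early-start (G@1, H@1, I@3, K@5, F@7, J@6) gives peak 7: h1:6  h2:6  h3:7  h4:7  h5:5  h6:6  h7:5  h8:2  h9:2  h10:0  h11:0.
Shift I→5, J→8.
Schedule G@1, H@1, I@5, K@5, F@7, J@8: h1:6  h2:6  h3:5  h4:5  h5:5  h6:5  h7:4  h8:5  h9:5  h10:0  h11:0 — peak 6.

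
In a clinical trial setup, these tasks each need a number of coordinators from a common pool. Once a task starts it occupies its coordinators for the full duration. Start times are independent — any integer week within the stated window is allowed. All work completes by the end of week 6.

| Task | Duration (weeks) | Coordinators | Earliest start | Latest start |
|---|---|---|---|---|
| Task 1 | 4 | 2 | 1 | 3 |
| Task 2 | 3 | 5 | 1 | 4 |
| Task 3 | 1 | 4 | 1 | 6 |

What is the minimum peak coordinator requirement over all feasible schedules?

Early-start (Task 1@1, Task 2@1, Task 3@1) gives peak 11: w1:11  w2:7  w3:7  w4:2  w5:0  w6:0.
Shift Task 3→4.
Schedule Task 1@1, Task 2@1, Task 3@4: w1:7  w2:7  w3:7  w4:6  w5:0  w6:0 — peak 7.

7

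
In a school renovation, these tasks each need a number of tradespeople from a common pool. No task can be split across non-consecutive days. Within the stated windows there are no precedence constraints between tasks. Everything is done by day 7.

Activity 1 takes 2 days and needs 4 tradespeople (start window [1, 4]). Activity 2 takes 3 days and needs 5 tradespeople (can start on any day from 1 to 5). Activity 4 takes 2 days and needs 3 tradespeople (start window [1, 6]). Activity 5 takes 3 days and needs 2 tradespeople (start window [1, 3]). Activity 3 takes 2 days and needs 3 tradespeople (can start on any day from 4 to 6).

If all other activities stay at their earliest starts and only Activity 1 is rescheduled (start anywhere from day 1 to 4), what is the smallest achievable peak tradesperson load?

Activity 1@1: d1:14  d2:14  d3:7  d4:3  d5:3  d6:0  d7:0 → peak 14
Activity 1@2: d1:10  d2:14  d3:11  d4:3  d5:3  d6:0  d7:0 → peak 14
Activity 1@3: d1:10  d2:10  d3:11  d4:7  d5:3  d6:0  d7:0 → peak 11
Activity 1@4: d1:10  d2:10  d3:7  d4:7  d5:7  d6:0  d7:0 → peak 10
Best is Activity 1@4, peak 10.

10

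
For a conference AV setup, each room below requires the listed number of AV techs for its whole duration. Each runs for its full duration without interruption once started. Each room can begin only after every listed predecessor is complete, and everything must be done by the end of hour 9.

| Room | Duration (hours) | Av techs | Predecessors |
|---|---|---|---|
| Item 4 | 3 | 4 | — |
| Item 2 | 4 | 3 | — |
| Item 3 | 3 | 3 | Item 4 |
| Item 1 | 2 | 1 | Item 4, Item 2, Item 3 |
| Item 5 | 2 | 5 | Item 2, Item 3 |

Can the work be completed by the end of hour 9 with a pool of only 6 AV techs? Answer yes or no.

Schedule Item 4@1, Item 2@4, Item 3@4, Item 1@8, Item 5@8: h1:4  h2:4  h3:4  h4:6  h5:6  h6:6  h7:3  h8:6  h9:6 — peak 6 ≤ 6.

yes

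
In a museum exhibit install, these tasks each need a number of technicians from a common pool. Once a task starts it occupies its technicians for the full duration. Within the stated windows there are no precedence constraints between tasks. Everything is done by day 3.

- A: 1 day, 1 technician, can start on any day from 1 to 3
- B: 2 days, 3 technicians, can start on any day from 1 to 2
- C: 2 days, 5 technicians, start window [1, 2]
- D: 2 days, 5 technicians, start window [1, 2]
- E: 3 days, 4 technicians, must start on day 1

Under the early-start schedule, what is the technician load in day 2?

17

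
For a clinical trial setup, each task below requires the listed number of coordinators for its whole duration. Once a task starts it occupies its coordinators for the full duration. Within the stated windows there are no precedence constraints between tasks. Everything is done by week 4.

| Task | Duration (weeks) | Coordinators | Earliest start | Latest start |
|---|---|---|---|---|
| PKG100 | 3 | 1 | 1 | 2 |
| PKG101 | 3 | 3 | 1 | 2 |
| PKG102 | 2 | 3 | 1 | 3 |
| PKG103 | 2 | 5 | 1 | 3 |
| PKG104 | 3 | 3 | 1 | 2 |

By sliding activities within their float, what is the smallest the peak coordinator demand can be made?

12

Early-start (PKG100@1, PKG101@1, PKG102@1, PKG103@1, PKG104@1) gives peak 15: w1:15  w2:15  w3:7  w4:0.
Shift PKG103→3.
Schedule PKG100@1, PKG101@1, PKG102@1, PKG103@3, PKG104@1: w1:10  w2:10  w3:12  w4:5 — peak 12.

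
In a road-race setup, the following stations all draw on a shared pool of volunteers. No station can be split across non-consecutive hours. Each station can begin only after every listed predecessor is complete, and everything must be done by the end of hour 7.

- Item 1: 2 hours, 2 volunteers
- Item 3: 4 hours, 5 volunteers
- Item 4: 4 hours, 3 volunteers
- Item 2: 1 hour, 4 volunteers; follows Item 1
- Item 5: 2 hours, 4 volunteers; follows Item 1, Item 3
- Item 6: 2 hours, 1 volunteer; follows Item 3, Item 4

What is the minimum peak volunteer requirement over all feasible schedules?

10

Early-start (Item 1@1, Item 3@1, Item 4@1, Item 2@3, Item 5@5, Item 6@5) gives peak 12: h1:10  h2:10  h3:12  h4:8  h5:5  h6:5  h7:0.
Shift Item 2→5.
Schedule Item 1@1, Item 3@1, Item 4@1, Item 2@5, Item 5@5, Item 6@5: h1:10  h2:10  h3:8  h4:8  h5:9  h6:5  h7:0 — peak 10.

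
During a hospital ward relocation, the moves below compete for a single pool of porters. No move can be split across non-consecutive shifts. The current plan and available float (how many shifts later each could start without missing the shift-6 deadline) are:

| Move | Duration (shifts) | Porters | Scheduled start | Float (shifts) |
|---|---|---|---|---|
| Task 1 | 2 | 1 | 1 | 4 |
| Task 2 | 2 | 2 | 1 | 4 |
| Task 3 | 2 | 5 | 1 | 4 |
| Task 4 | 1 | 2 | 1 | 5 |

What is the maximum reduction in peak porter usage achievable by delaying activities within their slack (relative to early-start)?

Early-start peak: s1:10  s2:8  s3:0  s4:0  s5:0  s6:0 ⇒ 10.
Leveled (Task 1@1, Task 2@1, Task 3@3, Task 4@1): s1:5  s2:3  s3:5  s4:5  s5:0  s6:0 ⇒ 5.
Reduction 10 − 5 = 5.

5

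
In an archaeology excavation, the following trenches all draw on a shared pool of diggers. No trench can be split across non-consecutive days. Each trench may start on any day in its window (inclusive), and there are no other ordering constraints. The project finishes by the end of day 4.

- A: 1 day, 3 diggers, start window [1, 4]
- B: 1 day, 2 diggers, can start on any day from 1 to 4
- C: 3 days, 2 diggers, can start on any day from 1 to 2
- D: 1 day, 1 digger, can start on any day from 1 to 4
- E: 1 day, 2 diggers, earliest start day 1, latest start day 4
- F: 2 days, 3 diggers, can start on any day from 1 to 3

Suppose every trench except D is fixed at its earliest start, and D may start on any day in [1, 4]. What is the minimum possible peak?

12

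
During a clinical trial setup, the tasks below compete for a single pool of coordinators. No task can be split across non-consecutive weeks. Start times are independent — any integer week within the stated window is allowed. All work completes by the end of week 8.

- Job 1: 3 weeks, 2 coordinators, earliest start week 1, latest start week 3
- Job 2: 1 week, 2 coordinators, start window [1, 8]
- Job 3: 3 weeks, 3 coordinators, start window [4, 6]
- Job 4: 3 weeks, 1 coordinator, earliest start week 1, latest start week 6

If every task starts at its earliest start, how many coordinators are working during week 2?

At early start, week 2 has: Job 1, Job 4.
Demand: 2 + 1 = 3.

3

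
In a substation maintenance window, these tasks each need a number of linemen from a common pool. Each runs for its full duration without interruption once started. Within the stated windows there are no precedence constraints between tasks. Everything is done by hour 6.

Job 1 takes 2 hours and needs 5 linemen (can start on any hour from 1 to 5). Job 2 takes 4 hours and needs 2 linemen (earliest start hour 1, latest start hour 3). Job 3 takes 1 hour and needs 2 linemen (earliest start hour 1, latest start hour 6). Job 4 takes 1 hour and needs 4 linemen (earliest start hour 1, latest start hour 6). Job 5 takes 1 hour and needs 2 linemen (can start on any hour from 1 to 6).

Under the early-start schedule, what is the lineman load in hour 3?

2

At early start, hour 3 has: Job 2.
Demand: 2 = 2.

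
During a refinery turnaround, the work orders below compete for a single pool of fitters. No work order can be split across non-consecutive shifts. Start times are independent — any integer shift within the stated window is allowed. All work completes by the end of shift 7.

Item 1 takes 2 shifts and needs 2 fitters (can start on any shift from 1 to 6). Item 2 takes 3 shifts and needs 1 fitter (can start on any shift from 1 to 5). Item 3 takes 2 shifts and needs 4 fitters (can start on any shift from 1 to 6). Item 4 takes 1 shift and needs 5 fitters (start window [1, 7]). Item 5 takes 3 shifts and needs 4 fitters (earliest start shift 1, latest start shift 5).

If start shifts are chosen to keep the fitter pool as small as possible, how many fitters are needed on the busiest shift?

6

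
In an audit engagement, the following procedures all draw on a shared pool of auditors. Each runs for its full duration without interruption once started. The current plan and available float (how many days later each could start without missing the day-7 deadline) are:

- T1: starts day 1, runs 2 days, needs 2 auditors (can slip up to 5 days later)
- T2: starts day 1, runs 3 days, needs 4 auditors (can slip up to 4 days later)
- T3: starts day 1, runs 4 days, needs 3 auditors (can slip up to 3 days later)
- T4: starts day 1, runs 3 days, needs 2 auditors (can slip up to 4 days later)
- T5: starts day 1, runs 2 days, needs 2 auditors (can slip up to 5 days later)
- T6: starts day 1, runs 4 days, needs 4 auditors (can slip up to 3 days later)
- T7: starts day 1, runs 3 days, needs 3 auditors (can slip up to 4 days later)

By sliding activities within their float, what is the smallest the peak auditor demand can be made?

9

Early-start (T1@1, T2@1, T3@1, T4@1, T5@1, T6@1, T7@1) gives peak 20: d1:20  d2:20  d3:16  d4:7  d5:0  d6:0  d7:0.
Shift T4→3, T5→6, T6→4, T7→5.
Schedule T1@1, T2@1, T3@1, T4@3, T5@6, T6@4, T7@5: d1:9  d2:9  d3:9  d4:9  d5:9  d6:9  d7:9 — peak 9.
Total auditor-days = 63 over 7 days ⇒ peak ≥ ⌈63/7⌉ = 9, so 9 is optimal.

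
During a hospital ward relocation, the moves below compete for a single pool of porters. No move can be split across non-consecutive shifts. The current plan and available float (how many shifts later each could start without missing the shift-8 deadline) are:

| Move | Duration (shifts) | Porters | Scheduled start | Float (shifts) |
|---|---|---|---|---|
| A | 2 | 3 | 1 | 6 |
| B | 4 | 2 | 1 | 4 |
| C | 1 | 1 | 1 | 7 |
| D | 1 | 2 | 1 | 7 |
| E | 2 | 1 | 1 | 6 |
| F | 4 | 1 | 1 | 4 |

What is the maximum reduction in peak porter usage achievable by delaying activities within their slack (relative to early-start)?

7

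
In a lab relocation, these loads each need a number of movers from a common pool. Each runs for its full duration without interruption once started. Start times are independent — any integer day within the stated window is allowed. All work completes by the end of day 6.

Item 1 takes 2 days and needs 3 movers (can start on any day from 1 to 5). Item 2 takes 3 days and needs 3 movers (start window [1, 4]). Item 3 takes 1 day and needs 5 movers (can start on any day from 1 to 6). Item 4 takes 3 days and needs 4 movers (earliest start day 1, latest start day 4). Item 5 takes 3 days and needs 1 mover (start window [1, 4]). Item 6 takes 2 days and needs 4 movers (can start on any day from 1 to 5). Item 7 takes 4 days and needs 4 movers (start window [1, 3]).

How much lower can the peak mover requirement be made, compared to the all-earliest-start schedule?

13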